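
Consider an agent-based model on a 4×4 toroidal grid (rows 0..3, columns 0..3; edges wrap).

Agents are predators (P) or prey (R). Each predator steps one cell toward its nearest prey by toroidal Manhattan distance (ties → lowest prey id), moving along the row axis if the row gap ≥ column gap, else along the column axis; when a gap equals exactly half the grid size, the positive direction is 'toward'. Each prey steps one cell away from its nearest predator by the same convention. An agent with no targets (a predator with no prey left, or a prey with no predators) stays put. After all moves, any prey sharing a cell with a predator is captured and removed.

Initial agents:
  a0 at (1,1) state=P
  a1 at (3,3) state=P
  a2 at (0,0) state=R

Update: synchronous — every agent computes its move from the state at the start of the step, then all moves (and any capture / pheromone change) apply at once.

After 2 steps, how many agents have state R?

t=1: a0@(0,1):P a1@(0,3):P a2@(3,0):R
t=2: a0@(3,1):P a1@(3,3):P a2@(2,0):R

1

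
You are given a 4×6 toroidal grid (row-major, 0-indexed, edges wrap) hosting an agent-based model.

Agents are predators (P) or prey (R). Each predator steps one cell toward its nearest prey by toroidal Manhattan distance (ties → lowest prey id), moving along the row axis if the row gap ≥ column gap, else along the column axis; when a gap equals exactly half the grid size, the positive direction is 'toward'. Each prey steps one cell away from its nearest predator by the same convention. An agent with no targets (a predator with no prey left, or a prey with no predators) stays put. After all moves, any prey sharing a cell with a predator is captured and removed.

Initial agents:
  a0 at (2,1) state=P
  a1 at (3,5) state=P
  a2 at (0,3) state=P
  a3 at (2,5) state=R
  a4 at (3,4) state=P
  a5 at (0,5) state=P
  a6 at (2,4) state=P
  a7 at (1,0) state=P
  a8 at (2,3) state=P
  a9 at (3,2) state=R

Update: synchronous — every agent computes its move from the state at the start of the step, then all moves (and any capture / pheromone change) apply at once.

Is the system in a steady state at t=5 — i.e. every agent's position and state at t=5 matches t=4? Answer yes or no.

t=1: a0@(2,0):P a1@(2,5):P a2@(3,3):P a4@(2,4):P a5@(1,5):P a6@(2,5):P a7@(2,0):P a8@(2,4):P a9@(0,2):R
t=2: a0@(3,0):P a1@(2,0):P a2@(0,3):P a4@(3,4):P a5@(1,0):P a6@(2,0):P a7@(3,0):P a8@(3,4):P a9@(1,2):R
t=3: a0@(0,0):P a1@(2,1):P a2@(1,3):P a4@(0,4):P a5@(1,1):P a6@(2,1):P a7@(0,0):P a8@(0,4):P a9@(2,2):R
t=4: a0@(1,0):P a1@(2,2):P a2@(2,3):P a4@(1,4):P a5@(2,1):P a6@(2,2):P a7@(1,0):P a8@(1,4):P
t=5: (unchanged — steady state)

yes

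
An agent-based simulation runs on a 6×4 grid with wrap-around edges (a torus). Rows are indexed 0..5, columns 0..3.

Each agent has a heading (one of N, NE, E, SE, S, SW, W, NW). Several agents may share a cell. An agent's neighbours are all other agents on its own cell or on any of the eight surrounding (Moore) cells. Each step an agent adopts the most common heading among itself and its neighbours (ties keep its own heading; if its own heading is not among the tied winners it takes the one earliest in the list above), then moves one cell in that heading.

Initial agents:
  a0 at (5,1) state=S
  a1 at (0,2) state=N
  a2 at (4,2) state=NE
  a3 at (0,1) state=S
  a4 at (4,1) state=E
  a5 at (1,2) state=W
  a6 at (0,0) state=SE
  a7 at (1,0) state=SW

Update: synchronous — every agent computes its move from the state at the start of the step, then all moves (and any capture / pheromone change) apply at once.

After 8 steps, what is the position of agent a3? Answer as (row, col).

t=1: a0@(0,1):S a1@(1,2):S a2@(3,3):NE a3@(1,1):S a4@(4,2):E a5@(1,1):W a6@(1,0):S a7@(2,3):SW
t=2: a0@(1,1):S a1@(2,2):S a2@(2,0):NE a3@(2,1):S a4@(4,3):E a5@(2,1):S a6@(2,0):S a7@(3,3):S
t=3: a0@(2,1):S a1@(3,2):S a2@(3,0):S a3@(3,1):S a4@(4,0):E a5@(3,1):S a6@(3,0):S a7@(4,3):S
t=4: a0@(3,1):S a1@(4,2):S a2@(4,0):S a3@(4,1):S a4@(5,0):S a5@(4,1):S a6@(4,0):S a7@(5,3):S
t=5: a0@(4,1):S a1@(5,2):S a2@(5,0):S a3@(5,1):S a4@(0,0):S a5@(5,1):S a6@(5,0):S a7@(0,3):S
t=6: a0@(5,1):S a1@(0,2):S a2@(0,0):S a3@(0,1):S a4@(1,0):S a5@(0,1):S a6@(0,0):S a7@(1,3):S
t=7: a0@(0,1):S a1@(1,2):S a2@(1,0):S a3@(1,1):S a4@(2,0):S a5@(1,1):S a6@(1,0):S a7@(2,3):S
t=8: a0@(1,1):S a1@(2,2):S a2@(2,0):S a3@(2,1):S a4@(3,0):S a5@(2,1):S a6@(2,0):S a7@(3,3):S

(2, 1)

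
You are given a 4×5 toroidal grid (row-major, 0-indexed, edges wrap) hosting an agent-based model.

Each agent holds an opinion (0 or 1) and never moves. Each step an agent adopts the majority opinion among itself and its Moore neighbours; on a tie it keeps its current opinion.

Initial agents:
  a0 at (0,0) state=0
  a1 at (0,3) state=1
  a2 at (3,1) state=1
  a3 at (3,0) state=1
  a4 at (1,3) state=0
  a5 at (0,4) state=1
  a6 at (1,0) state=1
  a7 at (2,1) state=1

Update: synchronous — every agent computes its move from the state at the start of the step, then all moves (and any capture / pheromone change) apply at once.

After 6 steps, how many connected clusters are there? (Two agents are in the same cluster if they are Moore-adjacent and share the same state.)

1

t=1: a0@(0,0):1 a1@(0,3):1 a2@(3,1):1 a3@(3,0):1 a4@(1,3):1 a5@(0,4):1 a6@(1,0):1 a7@(2,1):1
t=2: (unchanged — steady state)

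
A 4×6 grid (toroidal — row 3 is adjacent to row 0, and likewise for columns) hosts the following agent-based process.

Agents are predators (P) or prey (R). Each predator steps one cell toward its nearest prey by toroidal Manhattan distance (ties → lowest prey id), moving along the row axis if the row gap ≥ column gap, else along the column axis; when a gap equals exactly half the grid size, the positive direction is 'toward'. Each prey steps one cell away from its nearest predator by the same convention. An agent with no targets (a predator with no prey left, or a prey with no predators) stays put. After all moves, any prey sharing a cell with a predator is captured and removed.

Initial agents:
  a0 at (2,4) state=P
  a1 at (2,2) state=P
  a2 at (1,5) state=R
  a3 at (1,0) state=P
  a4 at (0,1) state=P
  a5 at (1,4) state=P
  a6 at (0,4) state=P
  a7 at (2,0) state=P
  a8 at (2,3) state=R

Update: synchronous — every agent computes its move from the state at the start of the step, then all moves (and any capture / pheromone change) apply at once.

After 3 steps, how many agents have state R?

t=1: a0@(2,3):P a1@(2,3):P a3@(1,5):P a4@(0,0):P a5@(1,5):P a6@(1,4):P a7@(1,0):P a8@(2,2):R
t=2: a0@(2,2):P a1@(2,2):P a3@(1,0):P a4@(1,0):P a5@(1,0):P a6@(1,3):P a7@(1,1):P a8@(2,1):R
t=3: a0@(2,1):P a1@(2,1):P a3@(2,0):P a4@(2,0):P a5@(2,0):P a6@(1,2):P a7@(2,1):P

0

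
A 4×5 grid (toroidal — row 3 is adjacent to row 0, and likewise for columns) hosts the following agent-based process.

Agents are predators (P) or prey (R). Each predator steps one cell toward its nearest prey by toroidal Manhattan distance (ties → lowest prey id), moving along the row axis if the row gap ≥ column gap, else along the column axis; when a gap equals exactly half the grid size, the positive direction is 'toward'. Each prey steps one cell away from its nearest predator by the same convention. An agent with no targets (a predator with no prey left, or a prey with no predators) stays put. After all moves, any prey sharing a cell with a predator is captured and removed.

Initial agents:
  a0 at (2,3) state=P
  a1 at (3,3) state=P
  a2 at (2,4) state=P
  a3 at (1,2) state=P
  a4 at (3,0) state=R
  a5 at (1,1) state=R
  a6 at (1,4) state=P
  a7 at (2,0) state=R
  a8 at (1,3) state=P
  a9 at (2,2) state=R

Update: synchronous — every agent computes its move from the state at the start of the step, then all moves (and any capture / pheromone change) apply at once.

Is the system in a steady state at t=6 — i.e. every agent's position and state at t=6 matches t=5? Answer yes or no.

yes

t=1: a0@(2,2):P a1@(3,4):P a2@(2,0):P a3@(1,1):P a4@(3,1):R a6@(1,0):P a7@(2,1):R a8@(1,2):P a9@(2,1):R
t=2: a0@(2,1):P a1@(3,0):P a2@(2,1):P a3@(2,1):P a4@(0,1):R a6@(2,0):P a8@(2,2):P
t=3: a0@(3,1):P a1@(0,0):P a2@(3,1):P a3@(3,1):P a6@(3,0):P a8@(3,2):P
t=4: (unchanged — steady state)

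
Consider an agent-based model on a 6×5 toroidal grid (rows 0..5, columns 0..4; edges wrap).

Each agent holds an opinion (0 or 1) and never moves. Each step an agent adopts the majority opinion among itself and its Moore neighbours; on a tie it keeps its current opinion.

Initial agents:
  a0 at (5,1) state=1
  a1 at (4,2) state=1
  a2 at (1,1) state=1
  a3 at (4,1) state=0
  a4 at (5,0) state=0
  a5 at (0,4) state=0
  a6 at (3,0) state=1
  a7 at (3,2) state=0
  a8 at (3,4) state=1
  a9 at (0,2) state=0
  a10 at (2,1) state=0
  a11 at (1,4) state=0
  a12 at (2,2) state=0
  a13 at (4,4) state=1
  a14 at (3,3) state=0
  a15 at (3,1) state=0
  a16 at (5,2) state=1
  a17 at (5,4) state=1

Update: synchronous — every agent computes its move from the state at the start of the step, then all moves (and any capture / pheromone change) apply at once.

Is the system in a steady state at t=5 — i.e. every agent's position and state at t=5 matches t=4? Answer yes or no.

yes

t=1: a0@(5,1):1 a1@(4,2):0 a2@(1,1):0 a3@(4,1):0 a4@(5,0):0 a5@(0,4):0 a6@(3,0):1 a7@(3,2):0 a8@(3,4):1 a9@(0,2):1 a10@(2,1):0 a11@(1,4):0 a12@(2,2):0 a13@(4,4):1 a14@(3,3):0 a15@(3,1):0 a16@(5,2):1 a17@(5,4):1
t=2: (unchanged — steady state)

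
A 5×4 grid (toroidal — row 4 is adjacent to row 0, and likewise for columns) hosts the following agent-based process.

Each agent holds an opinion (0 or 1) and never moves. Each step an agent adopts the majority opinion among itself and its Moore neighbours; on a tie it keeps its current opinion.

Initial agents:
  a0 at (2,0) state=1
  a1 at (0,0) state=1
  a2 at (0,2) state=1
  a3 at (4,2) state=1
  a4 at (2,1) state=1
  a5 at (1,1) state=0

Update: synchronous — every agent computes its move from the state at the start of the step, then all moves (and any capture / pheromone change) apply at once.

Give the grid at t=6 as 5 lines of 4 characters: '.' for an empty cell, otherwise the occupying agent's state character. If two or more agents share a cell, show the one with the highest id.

t=1: a0@(2,0):1 a1@(0,0):1 a2@(0,2):1 a3@(4,2):1 a4@(2,1):1 a5@(1,1):1
t=2: (unchanged — steady state)

1.1.
.1..
11..
....
..1.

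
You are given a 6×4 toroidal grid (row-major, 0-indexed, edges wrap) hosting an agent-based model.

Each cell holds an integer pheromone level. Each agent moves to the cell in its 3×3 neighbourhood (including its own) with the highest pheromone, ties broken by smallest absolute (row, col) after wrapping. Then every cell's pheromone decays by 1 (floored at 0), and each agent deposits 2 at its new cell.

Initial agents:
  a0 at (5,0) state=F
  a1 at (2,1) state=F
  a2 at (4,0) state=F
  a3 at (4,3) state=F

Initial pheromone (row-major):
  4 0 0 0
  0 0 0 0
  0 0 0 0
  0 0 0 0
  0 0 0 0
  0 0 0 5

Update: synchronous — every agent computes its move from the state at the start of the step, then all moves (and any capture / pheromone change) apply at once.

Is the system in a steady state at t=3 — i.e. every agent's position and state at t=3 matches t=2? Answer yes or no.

no

t=1: a0@(5,3) a1@(1,0) a2@(5,3) a3@(5,3) | pheromone: 3 0 0 0 / 2 0 0 0 / 0 0 0 0 / 0 0 0 0 / 0 0 0 0 / 0 0 0 10
t=2: a0@(5,3) a1@(0,0) a2@(5,3) a3@(5,3) | pheromone: 4 0 0 0 / 1 0 0 0 / 0 0 0 0 / 0 0 0 0 / 0 0 0 0 / 0 0 0 15
t=3: a0@(5,3) a1@(5,3) a2@(5,3) a3@(5,3) | pheromone: 3 0 0 0 / 0 0 0 0 / 0 0 0 0 / 0 0 0 0 / 0 0 0 0 / 0 0 0 22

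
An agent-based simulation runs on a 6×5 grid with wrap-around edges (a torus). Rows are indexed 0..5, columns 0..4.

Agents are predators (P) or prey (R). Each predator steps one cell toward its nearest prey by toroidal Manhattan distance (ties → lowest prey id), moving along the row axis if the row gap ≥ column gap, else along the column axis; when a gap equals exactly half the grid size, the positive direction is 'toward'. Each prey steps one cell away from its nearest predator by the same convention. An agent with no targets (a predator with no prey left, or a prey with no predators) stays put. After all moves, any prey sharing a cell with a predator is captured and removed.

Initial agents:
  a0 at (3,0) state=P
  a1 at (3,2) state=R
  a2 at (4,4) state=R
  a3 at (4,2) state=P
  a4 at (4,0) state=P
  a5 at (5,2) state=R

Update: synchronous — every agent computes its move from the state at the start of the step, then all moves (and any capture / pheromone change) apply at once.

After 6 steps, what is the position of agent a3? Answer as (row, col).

(4, 2)

t=1: a0@(3,1):P a1@(2,2):R a2@(4,3):R a3@(3,2):P a4@(4,4):P a5@(0,2):R
t=2: a0@(2,1):P a1@(1,2):R a2@(4,2):R a3@(2,2):P a4@(4,3):P a5@(5,2):R
t=3: a0@(1,1):P a1@(0,2):R a2@(4,1):R a3@(1,2):P a4@(4,2):P a5@(0,2):R
t=4: a0@(0,1):P a1@(5,2):R a2@(4,0):R a3@(0,2):P a4@(4,1):P a5@(5,2):R
t=5: a0@(5,1):P a1@(4,2):R a2@(4,4):R a3@(5,2):P a4@(4,0):P a5@(4,2):R
t=6: a0@(4,1):P a1@(3,2):R a2@(4,3):R a3@(4,2):P a4@(4,4):P a5@(3,2):R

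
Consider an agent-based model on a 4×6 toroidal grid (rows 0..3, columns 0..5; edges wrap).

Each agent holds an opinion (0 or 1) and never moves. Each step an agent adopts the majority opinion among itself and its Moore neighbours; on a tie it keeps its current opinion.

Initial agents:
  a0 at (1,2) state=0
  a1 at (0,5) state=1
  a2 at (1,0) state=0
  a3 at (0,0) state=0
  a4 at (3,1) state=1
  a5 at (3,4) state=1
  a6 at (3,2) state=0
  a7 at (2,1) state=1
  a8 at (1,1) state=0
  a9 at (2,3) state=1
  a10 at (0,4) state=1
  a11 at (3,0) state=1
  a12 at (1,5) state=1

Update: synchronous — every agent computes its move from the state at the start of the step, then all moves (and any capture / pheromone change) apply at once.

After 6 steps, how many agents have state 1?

9

t=1: a0@(1,2):0 a1@(0,5):1 a2@(1,0):0 a3@(0,0):1 a4@(3,1):1 a5@(3,4):1 a6@(3,2):1 a7@(2,1):0 a8@(1,1):0 a9@(2,3):1 a10@(0,4):1 a11@(3,0):1 a12@(1,5):1
t=2: (unchanged — steady state)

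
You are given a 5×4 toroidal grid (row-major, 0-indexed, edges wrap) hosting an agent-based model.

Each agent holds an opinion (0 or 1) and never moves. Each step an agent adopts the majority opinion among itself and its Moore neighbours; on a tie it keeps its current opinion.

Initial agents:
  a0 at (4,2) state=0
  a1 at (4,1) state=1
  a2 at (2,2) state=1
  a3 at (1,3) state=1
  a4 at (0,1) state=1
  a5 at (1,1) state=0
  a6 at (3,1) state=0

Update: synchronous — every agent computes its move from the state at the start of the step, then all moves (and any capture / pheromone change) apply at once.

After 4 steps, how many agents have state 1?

t=1: a0@(4,2):0 a1@(4,1):1 a2@(2,2):1 a3@(1,3):1 a4@(0,1):1 a5@(1,1):1 a6@(3,1):0
t=2: (unchanged — steady state)

5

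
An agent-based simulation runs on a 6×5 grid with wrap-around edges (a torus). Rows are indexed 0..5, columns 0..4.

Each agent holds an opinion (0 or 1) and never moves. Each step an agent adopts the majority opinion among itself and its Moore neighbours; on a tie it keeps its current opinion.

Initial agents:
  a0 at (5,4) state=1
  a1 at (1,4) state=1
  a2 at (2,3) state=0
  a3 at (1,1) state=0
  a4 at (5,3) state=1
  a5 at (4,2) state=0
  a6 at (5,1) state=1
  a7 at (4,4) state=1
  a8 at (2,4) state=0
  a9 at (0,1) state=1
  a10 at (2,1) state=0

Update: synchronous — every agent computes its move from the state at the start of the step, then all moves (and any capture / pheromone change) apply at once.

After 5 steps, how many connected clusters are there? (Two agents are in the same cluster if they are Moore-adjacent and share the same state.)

t=1: a0@(5,4):1 a1@(1,4):0 a2@(2,3):0 a3@(1,1):0 a4@(5,3):1 a5@(4,2):1 a6@(5,1):1 a7@(4,4):1 a8@(2,4):0 a9@(0,1):1 a10@(2,1):0
t=2: (unchanged — steady state)

3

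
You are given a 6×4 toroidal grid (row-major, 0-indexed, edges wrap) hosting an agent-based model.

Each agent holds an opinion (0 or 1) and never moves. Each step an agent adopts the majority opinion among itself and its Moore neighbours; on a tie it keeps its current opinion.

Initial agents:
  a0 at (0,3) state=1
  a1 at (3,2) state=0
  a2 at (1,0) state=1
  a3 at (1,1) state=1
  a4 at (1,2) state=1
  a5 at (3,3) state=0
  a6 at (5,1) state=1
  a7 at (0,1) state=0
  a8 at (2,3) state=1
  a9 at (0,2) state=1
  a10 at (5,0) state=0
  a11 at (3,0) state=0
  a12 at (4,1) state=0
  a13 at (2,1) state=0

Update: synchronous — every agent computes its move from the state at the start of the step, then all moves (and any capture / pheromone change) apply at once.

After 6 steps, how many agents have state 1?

t=1: a0@(0,3):1 a1@(3,2):0 a2@(1,0):1 a3@(1,1):1 a4@(1,2):1 a5@(3,3):0 a6@(5,1):0 a7@(0,1):1 a8@(2,3):1 a9@(0,2):1 a10@(5,0):0 a11@(3,0):0 a12@(4,1):0 a13@(2,1):0
t=2: (unchanged — steady state)

7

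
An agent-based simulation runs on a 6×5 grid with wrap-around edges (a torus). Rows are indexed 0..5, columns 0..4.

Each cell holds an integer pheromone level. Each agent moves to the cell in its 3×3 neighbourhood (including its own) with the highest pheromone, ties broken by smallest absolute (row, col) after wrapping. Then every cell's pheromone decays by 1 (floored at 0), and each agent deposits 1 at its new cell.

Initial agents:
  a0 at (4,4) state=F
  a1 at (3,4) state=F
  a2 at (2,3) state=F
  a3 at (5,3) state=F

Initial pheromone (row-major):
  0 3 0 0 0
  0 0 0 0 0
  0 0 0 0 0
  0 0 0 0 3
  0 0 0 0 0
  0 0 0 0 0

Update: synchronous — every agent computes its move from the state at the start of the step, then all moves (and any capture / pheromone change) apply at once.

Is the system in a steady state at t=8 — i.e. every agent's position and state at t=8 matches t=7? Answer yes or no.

yes

t=1: a0@(3,4) a1@(3,4) a2@(3,4) a3@(0,2) | pheromone: 0 2 1 0 0 / 0 0 0 0 0 / 0 0 0 0 0 / 0 0 0 0 5 / 0 0 0 0 0 / 0 0 0 0 0
t=2: a0@(3,4) a1@(3,4) a2@(3,4) a3@(0,1) | pheromone: 0 2 0 0 0 / 0 0 0 0 0 / 0 0 0 0 0 / 0 0 0 0 7 / 0 0 0 0 0 / 0 0 0 0 0
t=3: a0@(3,4) a1@(3,4) a2@(3,4) a3@(0,1) | pheromone: 0 2 0 0 0 / 0 0 0 0 0 / 0 0 0 0 0 / 0 0 0 0 9 / 0 0 0 0 0 / 0 0 0 0 0
t=4: a0@(3,4) a1@(3,4) a2@(3,4) a3@(0,1) | pheromone: 0 2 0 0 0 / 0 0 0 0 0 / 0 0 0 0 0 / 0 0 0 0 11 / 0 0 0 0 0 / 0 0 0 0 0
t=5: a0@(3,4) a1@(3,4) a2@(3,4) a3@(0,1) | pheromone: 0 2 0 0 0 / 0 0 0 0 0 / 0 0 0 0 0 / 0 0 0 0 13 / 0 0 0 0 0 / 0 0 0 0 0
t=6: a0@(3,4) a1@(3,4) a2@(3,4) a3@(0,1) | pheromone: 0 2 0 0 0 / 0 0 0 0 0 / 0 0 0 0 0 / 0 0 0 0 15 / 0 0 0 0 0 / 0 0 0 0 0
t=7: a0@(3,4) a1@(3,4) a2@(3,4) a3@(0,1) | pheromone: 0 2 0 0 0 / 0 0 0 0 0 / 0 0 0 0 0 / 0 0 0 0 17 / 0 0 0 0 0 / 0 0 0 0 0
t=8: a0@(3,4) a1@(3,4) a2@(3,4) a3@(0,1) | pheromone: 0 2 0 0 0 / 0 0 0 0 0 / 0 0 0 0 0 / 0 0 0 0 19 / 0 0 0 0 0 / 0 0 0 0 0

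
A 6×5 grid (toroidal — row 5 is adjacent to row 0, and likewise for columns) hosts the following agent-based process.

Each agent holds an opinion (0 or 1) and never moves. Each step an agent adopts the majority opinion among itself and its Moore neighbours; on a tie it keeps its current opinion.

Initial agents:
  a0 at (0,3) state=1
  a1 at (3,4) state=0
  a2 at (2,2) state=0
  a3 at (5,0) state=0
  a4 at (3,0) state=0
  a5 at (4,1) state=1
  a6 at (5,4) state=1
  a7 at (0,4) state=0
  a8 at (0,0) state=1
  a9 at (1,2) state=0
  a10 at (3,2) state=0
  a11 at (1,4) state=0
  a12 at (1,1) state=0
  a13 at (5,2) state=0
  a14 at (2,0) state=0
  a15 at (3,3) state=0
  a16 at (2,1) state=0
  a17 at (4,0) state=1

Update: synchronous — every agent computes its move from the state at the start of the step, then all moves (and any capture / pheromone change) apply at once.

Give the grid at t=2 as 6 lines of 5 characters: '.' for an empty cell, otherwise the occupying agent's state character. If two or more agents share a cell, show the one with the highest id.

0..00
.00.0
000..
0.000
10...
1.0.1

t=1: a0@(0,3):0 a1@(3,4):0 a2@(2,2):0 a3@(5,0):1 a4@(3,0):0 a5@(4,1):0 a6@(5,4):1 a7@(0,4):0 a8@(0,0):0 a9@(1,2):0 a10@(3,2):0 a11@(1,4):0 a12@(1,1):0 a13@(5,2):1 a14@(2,0):0 a15@(3,3):0 a16@(2,1):0 a17@(4,0):1
t=2: a0@(0,3):0 a1@(3,4):0 a2@(2,2):0 a3@(5,0):1 a4@(3,0):0 a5@(4,1):0 a6@(5,4):1 a7@(0,4):0 a8@(0,0):0 a9@(1,2):0 a10@(3,2):0 a11@(1,4):0 a12@(1,1):0 a13@(5,2):0 a14@(2,0):0 a15@(3,3):0 a16@(2,1):0 a17@(4,0):1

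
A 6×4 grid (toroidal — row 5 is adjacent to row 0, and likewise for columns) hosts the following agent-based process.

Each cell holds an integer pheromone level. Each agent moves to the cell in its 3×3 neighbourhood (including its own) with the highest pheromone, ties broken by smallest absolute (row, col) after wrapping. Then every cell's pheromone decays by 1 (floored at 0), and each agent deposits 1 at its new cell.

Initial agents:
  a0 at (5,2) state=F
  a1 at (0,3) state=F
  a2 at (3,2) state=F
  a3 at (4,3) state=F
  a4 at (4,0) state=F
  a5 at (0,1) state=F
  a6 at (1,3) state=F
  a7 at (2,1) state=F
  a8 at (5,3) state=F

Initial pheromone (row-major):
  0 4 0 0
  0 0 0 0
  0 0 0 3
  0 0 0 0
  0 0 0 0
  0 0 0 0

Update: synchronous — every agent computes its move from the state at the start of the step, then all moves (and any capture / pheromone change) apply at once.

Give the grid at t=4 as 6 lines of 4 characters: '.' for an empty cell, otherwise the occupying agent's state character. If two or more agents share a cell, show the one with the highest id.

.F..
....
...F
....
....
....

t=1: a0@(0,1) a1@(0,0) a2@(2,3) a3@(3,0) a4@(3,0) a5@(0,1) a6@(2,3) a7@(1,0) a8@(0,0) | pheromone: 2 5 0 0 / 1 0 0 0 / 0 0 0 4 / 2 0 0 0 / 0 0 0 0 / 0 0 0 0
t=2: a0@(0,1) a1@(0,1) a2@(2,3) a3@(2,3) a4@(2,3) a5@(0,1) a6@(2,3) a7@(0,1) a8@(0,1) | pheromone: 1 9 0 0 / 0 0 0 0 / 0 0 0 7 / 1 0 0 0 / 0 0 0 0 / 0 0 0 0
t=3: a0@(0,1) a1@(0,1) a2@(2,3) a3@(2,3) a4@(2,3) a5@(0,1) a6@(2,3) a7@(0,1) a8@(0,1) | pheromone: 0 13 0 0 / 0 0 0 0 / 0 0 0 10 / 0 0 0 0 / 0 0 0 0 / 0 0 0 0
t=4: a0@(0,1) a1@(0,1) a2@(2,3) a3@(2,3) a4@(2,3) a5@(0,1) a6@(2,3) a7@(0,1) a8@(0,1) | pheromone: 0 17 0 0 / 0 0 0 0 / 0 0 0 13 / 0 0 0 0 / 0 0 0 0 / 0 0 0 0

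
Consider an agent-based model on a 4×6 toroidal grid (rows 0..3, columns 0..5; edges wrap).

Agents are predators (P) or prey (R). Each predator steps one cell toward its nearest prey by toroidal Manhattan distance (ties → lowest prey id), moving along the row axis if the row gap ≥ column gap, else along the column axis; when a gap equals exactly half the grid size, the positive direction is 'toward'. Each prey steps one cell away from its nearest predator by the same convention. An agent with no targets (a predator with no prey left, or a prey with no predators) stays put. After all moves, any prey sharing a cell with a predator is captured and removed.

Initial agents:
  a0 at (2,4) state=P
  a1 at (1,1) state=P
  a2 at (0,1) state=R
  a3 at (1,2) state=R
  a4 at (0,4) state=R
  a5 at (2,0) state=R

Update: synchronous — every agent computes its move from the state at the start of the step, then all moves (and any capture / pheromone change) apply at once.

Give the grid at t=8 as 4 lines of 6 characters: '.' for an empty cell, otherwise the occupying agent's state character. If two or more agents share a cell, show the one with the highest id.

t=1: a0@(3,4):P a1@(0,1):P a2@(3,1):R a3@(1,3):R a5@(2,1):R
t=2: a0@(3,5):P a1@(3,1):P a2@(2,1):R a3@(0,3):R a5@(1,1):R
t=3: a0@(3,0):P a1@(2,1):P a2@(1,1):R a3@(0,2):R a5@(0,1):R
t=4: a0@(0,0):P a1@(1,1):P a2@(0,1):R a3@(0,3):R
t=5: a0@(0,1):P a1@(0,1):P a2@(0,2):R a3@(0,2):R
t=6: a0@(0,2):P a1@(0,2):P a2@(0,3):R a3@(0,3):R
t=7: a0@(0,3):P a1@(0,3):P a2@(0,4):R a3@(0,4):R
t=8: a0@(0,4):P a1@(0,4):P a2@(0,5):R a3@(0,5):R

....PR
......
......
......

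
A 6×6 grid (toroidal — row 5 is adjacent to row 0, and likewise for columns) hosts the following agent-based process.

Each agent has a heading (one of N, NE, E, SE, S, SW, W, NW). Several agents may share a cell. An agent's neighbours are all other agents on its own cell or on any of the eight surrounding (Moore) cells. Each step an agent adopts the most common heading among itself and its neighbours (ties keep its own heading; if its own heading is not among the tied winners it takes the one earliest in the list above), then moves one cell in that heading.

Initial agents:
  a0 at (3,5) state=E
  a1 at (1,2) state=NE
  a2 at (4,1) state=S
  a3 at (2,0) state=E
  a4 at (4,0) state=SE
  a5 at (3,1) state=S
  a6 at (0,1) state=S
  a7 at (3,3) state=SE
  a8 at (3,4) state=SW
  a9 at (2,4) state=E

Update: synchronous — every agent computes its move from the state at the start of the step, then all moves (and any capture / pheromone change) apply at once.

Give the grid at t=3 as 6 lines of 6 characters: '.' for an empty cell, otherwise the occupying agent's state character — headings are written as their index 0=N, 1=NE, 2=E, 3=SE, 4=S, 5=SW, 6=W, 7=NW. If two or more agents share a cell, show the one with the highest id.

t=1: a0@(3,0):E a1@(0,3):NE a2@(5,1):S a3@(2,1):E a4@(5,0):S a5@(4,1):S a6@(1,1):S a7@(4,4):SE a8@(3,5):E a9@(2,5):E
t=2: a0@(3,1):E a1@(5,4):NE a2@(0,1):S a3@(2,2):E a4@(0,0):S a5@(5,1):S a6@(2,1):S a7@(5,5):SE a8@(3,0):E a9@(2,0):E
t=3: a0@(3,2):E a1@(4,5):NE a2@(1,1):S a3@(2,3):E a4@(1,0):S a5@(0,1):S a6@(2,2):E a7@(0,0):SE a8@(3,1):E a9@(2,1):E

34....
44....
.222..
.22...
.....1
......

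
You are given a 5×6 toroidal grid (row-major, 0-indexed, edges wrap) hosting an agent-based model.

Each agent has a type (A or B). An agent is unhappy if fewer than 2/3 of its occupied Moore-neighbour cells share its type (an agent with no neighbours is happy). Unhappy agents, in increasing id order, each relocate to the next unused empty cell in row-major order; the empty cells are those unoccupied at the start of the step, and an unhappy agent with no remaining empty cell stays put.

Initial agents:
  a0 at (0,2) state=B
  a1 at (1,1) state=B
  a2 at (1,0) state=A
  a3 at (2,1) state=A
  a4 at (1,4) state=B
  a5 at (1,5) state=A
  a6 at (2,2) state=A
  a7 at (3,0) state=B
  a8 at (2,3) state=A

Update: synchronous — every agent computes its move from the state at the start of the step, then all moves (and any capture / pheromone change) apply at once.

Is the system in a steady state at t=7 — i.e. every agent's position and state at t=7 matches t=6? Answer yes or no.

no

t=1: a0@(0,2):B a1@(0,0):B a2@(1,0):A a3@(0,1):A a4@(0,3):B a5@(0,4):A a6@(2,2):A a7@(0,5):B a8@(1,2):A
t=2: a0@(1,1):B a1@(1,3):B a2@(1,4):A a3@(1,5):A a4@(2,0):B a5@(2,1):A a6@(2,2):A a7@(2,3):B a8@(2,4):A
t=3: a0@(0,0):B a1@(0,1):B a2@(0,2):A a3@(1,5):A a4@(0,3):B a5@(0,4):A a6@(0,5):A a7@(1,0):B a8@(1,2):A
t=4: a0@(1,1):B a1@(1,3):B a2@(1,4):A a3@(2,0):A a4@(2,1):B a5@(0,4):A a6@(2,2):A a7@(2,3):B a8@(2,4):A
t=5: a0@(0,0):B a1@(0,1):B a2@(0,2):A a3@(0,3):A a4@(0,5):B a5@(1,0):A a6@(1,2):A a7@(1,5):B a8@(2,5):A
t=6: a0@(0,0):B a1@(0,4):B a2@(0,2):A a3@(0,3):A a4@(0,5):B a5@(1,1):A a6@(1,2):A a7@(1,3):B a8@(1,4):A
t=7: a0@(0,1):B a1@(1,0):B a2@(0,2):A a3@(1,5):A a4@(0,5):B a5@(1,1):A a6@(1,2):A a7@(2,0):B a8@(2,1):A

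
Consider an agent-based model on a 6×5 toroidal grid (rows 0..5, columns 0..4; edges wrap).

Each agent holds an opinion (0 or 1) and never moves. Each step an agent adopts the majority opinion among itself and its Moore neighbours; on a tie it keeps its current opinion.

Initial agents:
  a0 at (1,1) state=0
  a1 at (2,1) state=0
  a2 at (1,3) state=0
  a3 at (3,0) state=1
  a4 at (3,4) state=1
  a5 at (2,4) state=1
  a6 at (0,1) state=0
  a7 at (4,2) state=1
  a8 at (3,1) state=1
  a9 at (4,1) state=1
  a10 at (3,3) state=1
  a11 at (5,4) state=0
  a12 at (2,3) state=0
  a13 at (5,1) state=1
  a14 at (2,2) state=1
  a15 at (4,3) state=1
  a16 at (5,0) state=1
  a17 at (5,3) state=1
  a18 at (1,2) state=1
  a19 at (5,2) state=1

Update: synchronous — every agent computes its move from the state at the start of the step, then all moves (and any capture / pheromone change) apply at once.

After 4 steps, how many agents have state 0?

t=1: a0@(1,1):0 a1@(2,1):1 a2@(1,3):1 a3@(3,0):1 a4@(3,4):1 a5@(2,4):1 a6@(0,1):1 a7@(4,2):1 a8@(3,1):1 a9@(4,1):1 a10@(3,3):1 a11@(5,4):1 a12@(2,3):1 a13@(5,1):1 a14@(2,2):1 a15@(4,3):1 a16@(5,0):1 a17@(5,3):1 a18@(1,2):0 a19@(5,2):1
t=2: a0@(1,1):1 a1@(2,1):1 a2@(1,3):1 a3@(3,0):1 a4@(3,4):1 a5@(2,4):1 a6@(0,1):1 a7@(4,2):1 a8@(3,1):1 a9@(4,1):1 a10@(3,3):1 a11@(5,4):1 a12@(2,3):1 a13@(5,1):1 a14@(2,2):1 a15@(4,3):1 a16@(5,0):1 a17@(5,3):1 a18@(1,2):1 a19@(5,2):1
t=3: (unchanged — steady state)

0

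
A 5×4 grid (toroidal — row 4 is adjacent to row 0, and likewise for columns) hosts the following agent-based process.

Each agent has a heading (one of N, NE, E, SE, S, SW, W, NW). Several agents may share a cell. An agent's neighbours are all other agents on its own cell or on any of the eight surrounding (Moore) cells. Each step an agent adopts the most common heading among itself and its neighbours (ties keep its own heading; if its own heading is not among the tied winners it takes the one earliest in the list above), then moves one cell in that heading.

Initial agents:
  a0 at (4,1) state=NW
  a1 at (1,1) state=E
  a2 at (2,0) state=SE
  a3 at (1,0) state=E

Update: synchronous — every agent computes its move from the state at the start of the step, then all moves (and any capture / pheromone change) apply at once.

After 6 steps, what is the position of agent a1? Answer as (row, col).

t=1: a0@(3,0):NW a1@(1,2):E a2@(2,1):E a3@(1,1):E
t=2: a0@(2,3):NW a1@(1,3):E a2@(2,2):E a3@(1,2):E
t=3: a0@(2,0):E a1@(1,0):E a2@(2,3):E a3@(1,3):E
t=4: a0@(2,1):E a1@(1,1):E a2@(2,0):E a3@(1,0):E
t=5: a0@(2,2):E a1@(1,2):E a2@(2,1):E a3@(1,1):E
t=6: a0@(2,3):E a1@(1,3):E a2@(2,2):E a3@(1,2):E

(1, 3)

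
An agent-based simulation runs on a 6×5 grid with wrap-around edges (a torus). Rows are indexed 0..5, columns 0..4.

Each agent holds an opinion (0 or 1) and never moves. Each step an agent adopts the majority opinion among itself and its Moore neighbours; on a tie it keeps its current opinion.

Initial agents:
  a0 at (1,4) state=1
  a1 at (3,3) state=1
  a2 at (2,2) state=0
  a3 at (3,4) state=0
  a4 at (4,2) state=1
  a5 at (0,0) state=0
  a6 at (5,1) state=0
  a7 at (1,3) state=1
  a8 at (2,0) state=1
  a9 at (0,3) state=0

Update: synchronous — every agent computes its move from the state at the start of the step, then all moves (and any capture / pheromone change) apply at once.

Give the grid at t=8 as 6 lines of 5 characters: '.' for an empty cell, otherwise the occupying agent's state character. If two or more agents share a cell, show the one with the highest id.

0..1.
...11
1.1..
...11
..1..
.0...

t=1: a0@(1,4):1 a1@(3,3):1 a2@(2,2):1 a3@(3,4):1 a4@(4,2):1 a5@(0,0):0 a6@(5,1):0 a7@(1,3):1 a8@(2,0):1 a9@(0,3):1
t=2: (unchanged — steady state)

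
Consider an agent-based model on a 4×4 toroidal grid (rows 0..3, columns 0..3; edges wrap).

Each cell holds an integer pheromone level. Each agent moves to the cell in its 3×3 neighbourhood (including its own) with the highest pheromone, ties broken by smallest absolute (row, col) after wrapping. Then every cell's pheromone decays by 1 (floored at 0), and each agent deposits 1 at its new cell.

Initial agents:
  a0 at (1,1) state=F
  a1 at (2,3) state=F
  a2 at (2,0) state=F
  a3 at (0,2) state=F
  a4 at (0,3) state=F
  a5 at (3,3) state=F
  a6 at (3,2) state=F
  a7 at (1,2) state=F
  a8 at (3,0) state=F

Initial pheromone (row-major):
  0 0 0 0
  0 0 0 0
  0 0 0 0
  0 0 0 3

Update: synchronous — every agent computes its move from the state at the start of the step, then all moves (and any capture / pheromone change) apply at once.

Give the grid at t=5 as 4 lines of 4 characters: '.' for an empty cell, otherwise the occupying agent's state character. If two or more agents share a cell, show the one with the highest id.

t=1: a0@(0,0) a1@(3,3) a2@(3,3) a3@(3,3) a4@(3,3) a5@(3,3) a6@(3,3) a7@(0,1) a8@(3,3) | pheromone: 1 1 0 0 / 0 0 0 0 / 0 0 0 0 / 0 0 0 9
t=2: a0@(3,3) a1@(3,3) a2@(3,3) a3@(3,3) a4@(3,3) a5@(3,3) a6@(3,3) a7@(0,0) a8@(3,3) | pheromone: 1 0 0 0 / 0 0 0 0 / 0 0 0 0 / 0 0 0 16
t=3: a0@(3,3) a1@(3,3) a2@(3,3) a3@(3,3) a4@(3,3) a5@(3,3) a6@(3,3) a7@(3,3) a8@(3,3) | pheromone: 0 0 0 0 / 0 0 0 0 / 0 0 0 0 / 0 0 0 24
t=4: a0@(3,3) a1@(3,3) a2@(3,3) a3@(3,3) a4@(3,3) a5@(3,3) a6@(3,3) a7@(3,3) a8@(3,3) | pheromone: 0 0 0 0 / 0 0 0 0 / 0 0 0 0 / 0 0 0 32
t=5: a0@(3,3) a1@(3,3) a2@(3,3) a3@(3,3) a4@(3,3) a5@(3,3) a6@(3,3) a7@(3,3) a8@(3,3) | pheromone: 0 0 0 0 / 0 0 0 0 / 0 0 0 0 / 0 0 0 40

....
....
....
...F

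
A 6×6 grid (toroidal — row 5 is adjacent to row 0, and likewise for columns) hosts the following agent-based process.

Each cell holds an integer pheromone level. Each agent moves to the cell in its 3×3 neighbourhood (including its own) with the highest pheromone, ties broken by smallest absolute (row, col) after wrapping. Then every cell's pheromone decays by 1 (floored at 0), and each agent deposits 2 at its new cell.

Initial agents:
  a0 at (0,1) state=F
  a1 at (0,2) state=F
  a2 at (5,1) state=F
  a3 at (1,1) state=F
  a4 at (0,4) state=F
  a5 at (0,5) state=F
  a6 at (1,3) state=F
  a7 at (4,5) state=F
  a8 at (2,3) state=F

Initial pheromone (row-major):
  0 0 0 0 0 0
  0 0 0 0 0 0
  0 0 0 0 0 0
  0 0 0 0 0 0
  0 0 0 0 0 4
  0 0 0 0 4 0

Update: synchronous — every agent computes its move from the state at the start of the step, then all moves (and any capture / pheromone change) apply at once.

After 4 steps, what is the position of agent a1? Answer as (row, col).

(0, 0)

t=1: a0@(0,0) a1@(0,1) a2@(0,0) a3@(0,0) a4@(5,4) a5@(5,4) a6@(0,2) a7@(4,5) a8@(1,2) | pheromone: 6 2 2 0 0 0 / 0 0 2 0 0 0 / 0 0 0 0 0 0 / 0 0 0 0 0 0 / 0 0 0 0 0 5 / 0 0 0 0 7 0
t=2: a0@(0,0) a1@(0,0) a2@(0,0) a3@(0,0) a4@(5,4) a5@(5,4) a6@(0,1) a7@(5,4) a8@(0,1) | pheromone: 13 5 1 0 0 0 / 0 0 1 0 0 0 / 0 0 0 0 0 0 / 0 0 0 0 0 0 / 0 0 0 0 0 4 / 0 0 0 0 12 0
t=3: a0@(0,0) a1@(0,0) a2@(0,0) a3@(0,0) a4@(5,4) a5@(5,4) a6@(0,0) a7@(5,4) a8@(0,0) | pheromone: 24 4 0 0 0 0 / 0 0 0 0 0 0 / 0 0 0 0 0 0 / 0 0 0 0 0 0 / 0 0 0 0 0 3 / 0 0 0 0 17 0
t=4: a0@(0,0) a1@(0,0) a2@(0,0) a3@(0,0) a4@(5,4) a5@(5,4) a6@(0,0) a7@(5,4) a8@(0,0) | pheromone: 35 3 0 0 0 0 / 0 0 0 0 0 0 / 0 0 0 0 0 0 / 0 0 0 0 0 0 / 0 0 0 0 0 2 / 0 0 0 0 22 0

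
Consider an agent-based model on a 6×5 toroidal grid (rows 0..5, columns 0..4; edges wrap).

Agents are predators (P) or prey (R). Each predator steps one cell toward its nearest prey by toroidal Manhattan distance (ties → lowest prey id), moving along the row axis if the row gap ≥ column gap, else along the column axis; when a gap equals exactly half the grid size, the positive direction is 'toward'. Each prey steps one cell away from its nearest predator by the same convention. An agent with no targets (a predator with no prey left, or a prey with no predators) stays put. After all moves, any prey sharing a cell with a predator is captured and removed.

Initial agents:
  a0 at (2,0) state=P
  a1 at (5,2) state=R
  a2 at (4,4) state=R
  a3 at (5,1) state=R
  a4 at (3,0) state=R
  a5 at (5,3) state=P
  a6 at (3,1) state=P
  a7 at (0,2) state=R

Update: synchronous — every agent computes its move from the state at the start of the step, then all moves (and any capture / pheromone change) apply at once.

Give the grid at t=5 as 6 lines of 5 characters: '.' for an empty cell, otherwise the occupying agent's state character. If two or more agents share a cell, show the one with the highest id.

t=1: a0@(3,0):P a1@(5,1):R a2@(3,4):R a3@(5,0):R a4@(4,0):R a5@(5,2):P a6@(3,0):P a7@(1,2):R
t=2: a0@(3,4):P a1@(5,0):R a2@(3,3):R a3@(0,0):R a4@(5,0):R a5@(5,1):P a6@(3,4):P a7@(2,2):R
t=3: a0@(3,3):P a1@(5,4):R a2@(3,2):R a3@(1,0):R a4@(5,4):R a5@(5,0):P a6@(3,3):P a7@(2,1):R
t=4: a0@(3,2):P a1@(5,3):R a2@(3,1):R a3@(2,0):R a4@(5,3):R a5@(5,4):P a6@(3,2):P a7@(2,0):R
t=5: a0@(3,1):P a1@(5,2):R a2@(3,0):R a3@(2,4):R a4@(5,2):R a5@(5,3):P a6@(3,1):P a7@(2,4):R

.....
.....
....R
RP...
.....
..RP.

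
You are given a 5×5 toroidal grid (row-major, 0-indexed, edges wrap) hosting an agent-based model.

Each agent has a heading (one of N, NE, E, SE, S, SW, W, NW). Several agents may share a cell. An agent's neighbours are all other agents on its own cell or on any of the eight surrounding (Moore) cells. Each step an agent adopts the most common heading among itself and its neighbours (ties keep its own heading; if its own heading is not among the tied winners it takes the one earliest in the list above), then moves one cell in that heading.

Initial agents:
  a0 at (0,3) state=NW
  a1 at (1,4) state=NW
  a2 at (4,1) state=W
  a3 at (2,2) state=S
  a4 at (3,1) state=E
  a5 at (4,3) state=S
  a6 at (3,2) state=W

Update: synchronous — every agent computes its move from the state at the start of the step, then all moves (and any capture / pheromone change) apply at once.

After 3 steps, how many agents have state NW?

4

t=1: a0@(4,2):NW a1@(0,3):NW a2@(4,0):W a3@(3,2):S a4@(3,0):W a5@(0,3):S a6@(3,1):W
t=2: a0@(3,1):NW a1@(4,2):NW a2@(4,4):W a3@(4,2):S a4@(3,4):W a5@(4,2):NW a6@(3,0):W
t=3: a0@(2,0):NW a1@(3,1):NW a2@(4,3):W a3@(3,1):NW a4@(3,3):W a5@(3,1):NW a6@(3,4):W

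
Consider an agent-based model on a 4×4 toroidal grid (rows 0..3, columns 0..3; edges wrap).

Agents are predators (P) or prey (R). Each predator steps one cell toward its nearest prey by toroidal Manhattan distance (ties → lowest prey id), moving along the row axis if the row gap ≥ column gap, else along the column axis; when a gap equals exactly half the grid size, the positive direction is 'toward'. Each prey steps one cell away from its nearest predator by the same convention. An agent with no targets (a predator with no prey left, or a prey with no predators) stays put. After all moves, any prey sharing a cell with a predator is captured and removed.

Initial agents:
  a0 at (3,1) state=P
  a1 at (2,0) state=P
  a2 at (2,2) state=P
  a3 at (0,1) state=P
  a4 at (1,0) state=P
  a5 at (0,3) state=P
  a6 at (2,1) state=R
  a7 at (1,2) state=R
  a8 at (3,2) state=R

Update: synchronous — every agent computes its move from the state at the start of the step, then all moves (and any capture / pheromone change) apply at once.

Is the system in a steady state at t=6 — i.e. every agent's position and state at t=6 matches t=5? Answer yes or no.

yes

t=1: a0@(2,1):P a1@(2,1):P a2@(2,1):P a3@(1,1):P a4@(2,0):P a5@(1,3):P a7@(0,2):R a8@(3,3):R
t=2: a0@(3,1):P a1@(3,1):P a2@(3,1):P a3@(0,1):P a4@(3,0):P a5@(0,3):P a7@(3,2):R
t=3: a0@(3,2):P a1@(3,2):P a2@(3,2):P a3@(3,1):P a4@(3,1):P a5@(3,3):P
t=4: (unchanged — steady state)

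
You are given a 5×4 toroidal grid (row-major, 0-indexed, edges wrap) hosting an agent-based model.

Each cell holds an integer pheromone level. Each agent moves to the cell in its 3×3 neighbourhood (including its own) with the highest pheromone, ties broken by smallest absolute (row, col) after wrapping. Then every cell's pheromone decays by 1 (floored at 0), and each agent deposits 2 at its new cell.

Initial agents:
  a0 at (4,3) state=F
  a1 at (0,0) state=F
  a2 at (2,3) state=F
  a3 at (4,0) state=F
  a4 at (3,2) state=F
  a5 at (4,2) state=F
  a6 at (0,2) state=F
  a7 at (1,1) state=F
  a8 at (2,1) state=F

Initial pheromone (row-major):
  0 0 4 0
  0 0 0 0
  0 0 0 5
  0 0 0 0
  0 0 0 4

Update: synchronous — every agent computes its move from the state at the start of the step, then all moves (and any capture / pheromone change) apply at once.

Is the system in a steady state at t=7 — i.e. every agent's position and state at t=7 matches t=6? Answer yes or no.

yes

t=1: a0@(0,2) a1@(4,3) a2@(2,3) a3@(4,3) a4@(2,3) a5@(0,2) a6@(0,2) a7@(0,2) a8@(1,0) | pheromone: 0 0 11 0 / 2 0 0 0 / 0 0 0 8 / 0 0 0 0 / 0 0 0 7
t=2: a0@(0,2) a1@(0,2) a2@(2,3) a3@(0,2) a4@(2,3) a5@(0,2) a6@(0,2) a7@(0,2) a8@(2,3) | pheromone: 0 0 22 0 / 1 0 0 0 / 0 0 0 13 / 0 0 0 0 / 0 0 0 6
t=3: a0@(0,2) a1@(0,2) a2@(2,3) a3@(0,2) a4@(2,3) a5@(0,2) a6@(0,2) a7@(0,2) a8@(2,3) | pheromone: 0 0 33 0 / 0 0 0 0 / 0 0 0 18 / 0 0 0 0 / 0 0 0 5
t=4: a0@(0,2) a1@(0,2) a2@(2,3) a3@(0,2) a4@(2,3) a5@(0,2) a6@(0,2) a7@(0,2) a8@(2,3) | pheromone: 0 0 44 0 / 0 0 0 0 / 0 0 0 23 / 0 0 0 0 / 0 0 0 4
t=5: a0@(0,2) a1@(0,2) a2@(2,3) a3@(0,2) a4@(2,3) a5@(0,2) a6@(0,2) a7@(0,2) a8@(2,3) | pheromone: 0 0 55 0 / 0 0 0 0 / 0 0 0 28 / 0 0 0 0 / 0 0 0 3
t=6: a0@(0,2) a1@(0,2) a2@(2,3) a3@(0,2) a4@(2,3) a5@(0,2) a6@(0,2) a7@(0,2) a8@(2,3) | pheromone: 0 0 66 0 / 0 0 0 0 / 0 0 0 33 / 0 0 0 0 / 0 0 0 2
t=7: a0@(0,2) a1@(0,2) a2@(2,3) a3@(0,2) a4@(2,3) a5@(0,2) a6@(0,2) a7@(0,2) a8@(2,3) | pheromone: 0 0 77 0 / 0 0 0 0 / 0 0 0 38 / 0 0 0 0 / 0 0 0 1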